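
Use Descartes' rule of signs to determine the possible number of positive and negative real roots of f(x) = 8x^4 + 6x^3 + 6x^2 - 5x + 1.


Descartes' rule of signs:

For positive roots, count sign changes in f(x) = 8x^4 + 6x^3 + 6x^2 - 5x + 1:
Signs of coefficients: +, +, +, -, +
Number of sign changes: 2
Possible positive real roots: 2, 0

For negative roots, examine f(-x) = 8x^4 - 6x^3 + 6x^2 + 5x + 1:
Signs of coefficients: +, -, +, +, +
Number of sign changes: 2
Possible negative real roots: 2, 0

Positive roots: 2 or 0; Negative roots: 2 or 0


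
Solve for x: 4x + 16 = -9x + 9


Starting with: 4x + 16 = -9x + 9
Move all x terms to left: (4 + 9)x = 9 - 16
Simplify: 13x = -7
Divide both sides by 13: x = -7/13

x = -7/13


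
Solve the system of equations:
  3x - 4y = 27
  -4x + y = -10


Using Cramer's rule:
Determinant D = (3)(1) - (-4)(-4) = 3 - 16 = -13
Dx = (27)(1) - (-10)(-4) = 27 - 40 = -13
Dy = (3)(-10) - (-4)(27) = -30 + 108 = 78
x = Dx/D = -13/-13 = 1
y = Dy/D = 78/-13 = -6

x = 1, y = -6


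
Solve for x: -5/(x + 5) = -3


Multiply both sides by (x + 5): -5 = -3(x + 5)
Distribute: -5 = -3x - 15
-3x = -5 + 15 = 10
x = -10/3

x = -10/3


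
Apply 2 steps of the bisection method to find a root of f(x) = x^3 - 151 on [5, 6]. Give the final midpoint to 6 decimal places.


f(x) = x^3 - 151
f(5) = -26 < 0
f(6) = 65 > 0

Step 1: midpoint = (5.000000 + 6.000000)/2 = 5.500000
  f(5.500000) = 15.375000
  f(mid) > 0, so root is in [5.000000, 5.500000]

Step 2: midpoint = (5.000000 + 5.500000)/2 = 5.250000
  f(5.250000) = -6.296875
  f(mid) < 0, so root is in [5.250000, 5.500000]

midpoint = 5.250000


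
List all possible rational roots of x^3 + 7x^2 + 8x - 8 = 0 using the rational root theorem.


Rational root theorem: possible roots are ±p/q where:
  p divides the constant term (-8): p ∈ {1, 2, 4, 8}
  q divides the leading coefficient (1): q ∈ {1}

All possible rational roots: -8, -4, -2, -1, 1, 2, 4, 8

-8, -4, -2, -1, 1, 2, 4, 8


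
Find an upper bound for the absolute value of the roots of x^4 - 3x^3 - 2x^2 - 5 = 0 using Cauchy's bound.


Cauchy's bound: all roots r satisfy |r| <= 1 + max(|a_i/a_n|) for i = 0,...,n-1
where a_n is the leading coefficient.

Coefficients: [1, -3, -2, 0, -5]
Leading coefficient a_n = 1
Ratios |a_i/a_n|: 3, 2, 0, 5
Maximum ratio: 5
Cauchy's bound: |r| <= 1 + 5 = 6

Upper bound = 6


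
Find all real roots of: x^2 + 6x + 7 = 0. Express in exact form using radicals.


Using the quadratic formula: x = (-b ± sqrt(b^2 - 4ac)) / (2a)
Here a = 1, b = 6, c = 7
Discriminant = b^2 - 4ac = 6^2 - 4(1)(7) = 36 - 28 = 8
Since discriminant = 8 > 0, there are two real roots.
x = (-6 ± 2*sqrt(2)) / 2
Simplifying: x = -3 ± sqrt(2)
Numerically: x ≈ -1.5858 or x ≈ -4.4142

x = -3 + sqrt(2) or x = -3 - sqrt(2)


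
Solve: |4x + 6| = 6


An absolute value equation |expr| = 6 gives two cases:
Case 1: 4x + 6 = 6
  4x = 0, so x = 0
Case 2: 4x + 6 = -6
  4x = -12, so x = -3

x = -3, x = 0


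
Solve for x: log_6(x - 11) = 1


Convert to exponential form: x - 11 = 6^1 = 6
x = 6 + 11 = 17
Check: log_6(17 - 11) = log_6(6) = log_6(6) = 1 ✓

x = 17


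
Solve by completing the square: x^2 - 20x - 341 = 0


Start: x^2 - 20x - 341 = 0
Move constant: x^2 - 20x = 341
Half of -20 is -10, squared is 100
Add 100 to both sides: x^2 - 20x + 100 = 441
(x - 10)^2 = 441
x - 10 = ±21
x = 10 + 21 = 31 or x = 10 - 21 = -11

x = -11, x = 31


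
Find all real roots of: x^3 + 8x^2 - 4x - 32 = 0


Let p(x) = x^3 + 8x^2 - 4x - 32. By the rational root theorem (leading coefficient 1), any rational root is an integer divisor of 32: try ±1, ±2, ... in turn.
Test x = 1: value = -27 ≠ 0.
Test x = -1: value = -21 ≠ 0.
Test x = 2: value = 0 ✓, so (x - 2) is a factor.
Synthetic division by (x - 2): bring down 1; 1(2) + 8 = 10; 10(2) - 4 = 16; 16(2) - 32 = 0 → quotient x^2 + 10x + 16, remainder 0.
Solve the quadratic x^2 + 10x + 16 = 0: discriminant = 10^2 - 4(1)(16) = 100 - 64 = 36.
sqrt(36) = 6, so x = (-10 ± 6)/2: x = -2 or x = -8.

x = -8, x = -2, x = 2


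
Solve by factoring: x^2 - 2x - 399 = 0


We need two numbers that multiply to -399 and add to -2.
Those numbers are -21 and 19 (since (-21) * 19 = -399 and (-21) + 19 = -2).
So x^2 - 2x - 399 = (x - 21)(x + 19) = 0
Setting each factor to zero: x = 21 or x = -19

x = -19, x = 21


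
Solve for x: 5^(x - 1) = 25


Express both sides with the same base.
25 = 5^2
Since the bases match, equate exponents: x - 1 = 2
So x = 2 - (-1) = 3

x = 3


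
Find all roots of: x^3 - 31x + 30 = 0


Let p(x) = x^3 - 31x + 30. By the rational root theorem (leading coefficient 1), any rational root is an integer divisor of 30: try ±1, ±2, ... in turn.
Test x = 1: value = 0 ✓, so (x - 1) is a factor.
Synthetic division by (x - 1): bring down 1; 1(1) + 0 = 1; 1(1) - 31 = -30; (-30)(1) + 30 = 0 → quotient x^2 + x - 30, remainder 0.
Solve the quadratic x^2 + x - 30 = 0: discriminant = 1^2 - 4(1)(-30) = 1 + 120 = 121.
sqrt(121) = 11, so x = (-1 ± 11)/2: x = 5 or x = -6.
Collecting all roots found:

x = -6, x = 1, x = 5


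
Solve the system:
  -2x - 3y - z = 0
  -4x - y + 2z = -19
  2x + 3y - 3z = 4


Using Cramer's rule. Expand each determinant along the first row.
D  = (-2)*[(-1)*(-3) - 2*3] - (-3)*[(-4)*(-3) - 2*2] + (-1)*[(-4)*3 - (-1)*2]
  = (-2)*(-3) - (-3)*(8) + (-1)*(-10) = 40
Dx = 0*[(-1)*(-3) - 2*3] - (-3)*[(-19)*(-3) - 2*4] + (-1)*[(-19)*3 - (-1)*4]
  = 0*(-3) - (-3)*(49) + (-1)*(-53) = 200
Dy = (-2)*[(-19)*(-3) - 2*4] - 0*[(-4)*(-3) - 2*2] + (-1)*[(-4)*4 - (-19)*2]
  = (-2)*(49) - 0*(8) + (-1)*(22) = -120
Dz = (-2)*[(-1)*4 - (-19)*3] - (-3)*[(-4)*4 - (-19)*2] + 0*[(-4)*3 - (-1)*2]
  = (-2)*(53) - (-3)*(22) + 0*(-10) = -40
x = Dx/D = 200/40 = 5, y = Dy/D = -120/40 = -3, z = Dz/D = -40/40 = -1
Check eq1: (-2)(5) + (-3)(-3) + (-1)(-1) = 0 = 0 ✓
Check eq2: (-4)(5) + (-1)(-3) + (2)(-1) = -19 = -19 ✓
Check eq3: (2)(5) + (3)(-3) + (-3)(-1) = 4 = 4 ✓

x = 5, y = -3, z = -1


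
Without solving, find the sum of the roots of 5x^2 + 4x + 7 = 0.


By Vieta's formulas for ax^2 + bx + c = 0:
  Sum of roots = -b/a
  Product of roots = c/a

Here a = 5, b = 4, c = 7
Sum = -(4)/5 = -4/5
Product = 7/5 = 7/5

Sum = -4/5


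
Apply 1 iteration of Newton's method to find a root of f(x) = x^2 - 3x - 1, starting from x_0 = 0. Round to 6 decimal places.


Newton's method: x_(n+1) = x_n - f(x_n)/f'(x_n)
f(x) = x^2 - 3x - 1
f'(x) = 2x - 3

Iteration 1:
  f(0.000000) = -1.000000
  f'(0.000000) = -3.000000
  x_1 = 0.000000 - (-1.000000)/(-3.000000) = -0.333333

x_1 = -0.333333


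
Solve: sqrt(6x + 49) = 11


Square both sides: 6x + 49 = 11^2 = 121
6x = 121 - 49 = 72
x = 12
Check: sqrt(6*12 + 49) = sqrt(121) = 11 ✓

x = 12


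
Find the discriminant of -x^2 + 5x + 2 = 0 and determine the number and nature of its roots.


For ax^2 + bx + c = 0, discriminant D = b^2 - 4ac
Here a = -1, b = 5, c = 2
D = (5)^2 - 4(-1)(2) = 25 + 8 = 33

D = 33 > 0 but not a perfect square
The equation has 2 distinct real irrational roots.

Discriminant = 33, 2 distinct real irrational roots


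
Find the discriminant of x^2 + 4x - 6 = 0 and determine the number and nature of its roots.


For ax^2 + bx + c = 0, discriminant D = b^2 - 4ac
Here a = 1, b = 4, c = -6
D = (4)^2 - 4(1)(-6) = 16 + 24 = 40

D = 40 > 0 but not a perfect square
The equation has 2 distinct real irrational roots.

Discriminant = 40, 2 distinct real irrational roots


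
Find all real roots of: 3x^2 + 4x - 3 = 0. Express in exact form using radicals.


Using the quadratic formula: x = (-b ± sqrt(b^2 - 4ac)) / (2a)
Here a = 3, b = 4, c = -3
Discriminant = b^2 - 4ac = 4^2 - 4(3)(-3) = 16 + 36 = 52
Since discriminant = 52 > 0, there are two real roots.
x = (-4 ± 2*sqrt(13)) / 6
Simplifying: x = (-2 ± sqrt(13)) / 3
Numerically: x ≈ 0.5352 or x ≈ -1.8685

x = (-2 + sqrt(13)) / 3 or x = (-2 - sqrt(13)) / 3


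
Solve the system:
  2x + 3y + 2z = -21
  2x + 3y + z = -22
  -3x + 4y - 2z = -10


Using Cramer's rule. Expand each determinant along the first row.
D  = 2*[3*(-2) - 1*4] - 3*[2*(-2) - 1*(-3)] + 2*[2*4 - 3*(-3)]
  = 2*(-10) - 3*(-1) + 2*(17) = 17
Dx = (-21)*[3*(-2) - 1*4] - 3*[(-22)*(-2) - 1*(-10)] + 2*[(-22)*4 - 3*(-10)]
  = (-21)*(-10) - 3*(54) + 2*(-58) = -68
Dy = 2*[(-22)*(-2) - 1*(-10)] - (-21)*[2*(-2) - 1*(-3)] + 2*[2*(-10) - (-22)*(-3)]
  = 2*(54) - (-21)*(-1) + 2*(-86) = -85
Dz = 2*[3*(-10) - (-22)*4] - 3*[2*(-10) - (-22)*(-3)] + (-21)*[2*4 - 3*(-3)]
  = 2*(58) - 3*(-86) + (-21)*(17) = 17
x = Dx/D = -68/17 = -4, y = Dy/D = -85/17 = -5, z = Dz/D = 17/17 = 1
Check eq1: (2)(-4) + (3)(-5) + (2)(1) = -21 = -21 ✓
Check eq2: (2)(-4) + (3)(-5) + (1)(1) = -22 = -22 ✓
Check eq3: (-3)(-4) + (4)(-5) + (-2)(1) = -10 = -10 ✓

x = -4, y = -5, z = 1


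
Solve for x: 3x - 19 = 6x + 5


Starting with: 3x - 19 = 6x + 5
Move all x terms to left: (3 - 6)x = 5 + 19
Simplify: -3x = 24
Divide both sides by -3: x = -8

x = -8


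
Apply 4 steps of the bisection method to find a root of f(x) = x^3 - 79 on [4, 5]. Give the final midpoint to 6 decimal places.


f(x) = x^3 - 79
f(4) = -15 < 0
f(5) = 46 > 0

Step 1: midpoint = (4.000000 + 5.000000)/2 = 4.500000
  f(4.500000) = 12.125000
  f(mid) > 0, so root is in [4.000000, 4.500000]

Step 2: midpoint = (4.000000 + 4.500000)/2 = 4.250000
  f(4.250000) = -2.234375
  f(mid) < 0, so root is in [4.250000, 4.500000]

Step 3: midpoint = (4.250000 + 4.500000)/2 = 4.375000
  f(4.375000) = 4.740234
  f(mid) > 0, so root is in [4.250000, 4.375000]

Step 4: midpoint = (4.250000 + 4.375000)/2 = 4.312500
  f(4.312500) = 1.202393
  f(mid) > 0, so root is in [4.250000, 4.312500]

midpoint = 4.312500


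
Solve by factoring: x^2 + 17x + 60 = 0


We need two numbers that multiply to 60 and add to 17.
Those numbers are 5 and 12 (since 5 * 12 = 60 and 5 + 12 = 17).
So x^2 + 17x + 60 = (x + 5)(x + 12) = 0
Setting each factor to zero: x = -5 or x = -12

x = -12, x = -5


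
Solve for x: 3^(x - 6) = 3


Express both sides with the same base.
3 = 3^1
Since the bases match, equate exponents: x - 6 = 1
So x = 1 - (-6) = 7

x = 7


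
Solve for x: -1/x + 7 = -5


Subtract 7 from both sides: -1/x = -12
Multiply both sides by x: -1 = -12 * x
Divide by -12: x = 1/12

x = 1/12


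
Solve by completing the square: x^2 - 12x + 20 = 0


Start: x^2 - 12x + 20 = 0
Move constant: x^2 - 12x = -20
Half of -12 is -6, squared is 36
Add 36 to both sides: x^2 - 12x + 36 = 16
(x - 6)^2 = 16
x - 6 = ±4
x = 6 + 4 = 10 or x = 6 - 4 = 2

x = 2, x = 10


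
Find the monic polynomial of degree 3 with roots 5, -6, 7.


A monic polynomial with roots 5, -6, 7 is:
p(x) = (x - 5)(x + 6)(x - 7)
After multiplying by (x - 5): x - 5
After multiplying by (x + 6): x^2 + x - 30
After multiplying by (x - 7): x^3 - 6x^2 - 37x + 210

x^3 - 6x^2 - 37x + 210


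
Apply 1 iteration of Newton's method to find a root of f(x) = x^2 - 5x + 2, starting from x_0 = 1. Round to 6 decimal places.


Newton's method: x_(n+1) = x_n - f(x_n)/f'(x_n)
f(x) = x^2 - 5x + 2
f'(x) = 2x - 5

Iteration 1:
  f(1.000000) = -2.000000
  f'(1.000000) = -3.000000
  x_1 = 1.000000 - (-2.000000)/(-3.000000) = 0.333333

x_1 = 0.333333


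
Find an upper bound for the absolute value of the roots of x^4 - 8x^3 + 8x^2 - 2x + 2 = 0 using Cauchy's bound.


Cauchy's bound: all roots r satisfy |r| <= 1 + max(|a_i/a_n|) for i = 0,...,n-1
where a_n is the leading coefficient.

Coefficients: [1, -8, 8, -2, 2]
Leading coefficient a_n = 1
Ratios |a_i/a_n|: 8, 8, 2, 2
Maximum ratio: 8
Cauchy's bound: |r| <= 1 + 8 = 9

Upper bound = 9


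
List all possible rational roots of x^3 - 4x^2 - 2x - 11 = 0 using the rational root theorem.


Rational root theorem: possible roots are ±p/q where:
  p divides the constant term (-11): p ∈ {1, 11}
  q divides the leading coefficient (1): q ∈ {1}

All possible rational roots: -11, -1, 1, 11

-11, -1, 1, 11


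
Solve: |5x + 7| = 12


An absolute value equation |expr| = 12 gives two cases:
Case 1: 5x + 7 = 12
  5x = 5, so x = 1
Case 2: 5x + 7 = -12
  5x = -19, so x = -19/5

x = -19/5, x = 1


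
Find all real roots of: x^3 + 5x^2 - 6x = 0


The constant term is 0, so x = 0 is a root. Factor out x:
  x(x^2 + 5x - 6) = 0
Solve the quadratic x^2 + 5x - 6 = 0: discriminant = 5^2 - 4(1)(-6) = 25 + 24 = 49.
sqrt(49) = 7, so x = (-5 ± 7)/2: x = 1 or x = -6.

x = -6, x = 0, x = 1


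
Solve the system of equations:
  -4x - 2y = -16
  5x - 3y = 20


Using Cramer's rule:
Determinant D = (-4)(-3) - (5)(-2) = 12 + 10 = 22
Dx = (-16)(-3) - (20)(-2) = 48 + 40 = 88
Dy = (-4)(20) - (5)(-16) = -80 + 80 = 0
x = Dx/D = 88/22 = 4
y = Dy/D = 0/22 = 0

x = 4, y = 0


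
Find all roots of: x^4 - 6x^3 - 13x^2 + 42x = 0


The constant term is 0, so x = 0 is a root. Factor out x:
  x^3 - 6x^2 - 13x + 42 = 0
Let p(x) = x^3 - 6x^2 - 13x + 42. By the rational root theorem (leading coefficient 1), any rational root is an integer divisor of 42: try ±1, ±2, ... in turn.
Test x = 1: value = 24 ≠ 0.
Test x = -1: value = 48 ≠ 0.
Test x = 2: value = 0 ✓, so (x - 2) is a factor.
Synthetic division by (x - 2): bring down 1; 1(2) - 6 = -4; (-4)(2) - 13 = -21; (-21)(2) + 42 = 0 → quotient x^2 - 4x - 21, remainder 0.
Solve the quadratic x^2 - 4x - 21 = 0: discriminant = (-4)^2 - 4(1)(-21) = 16 + 84 = 100.
sqrt(100) = 10, so x = (4 ± 10)/2: x = 7 or x = -3.
Collecting all roots found:

x = -3, x = 0, x = 2, x = 7


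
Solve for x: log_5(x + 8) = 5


Convert to exponential form: x + 8 = 5^5 = 3125
x = 3125 - 8 = 3117
Check: log_5(3117 + 8) = log_5(3125) = log_5(3125) = 5 ✓

x = 3117


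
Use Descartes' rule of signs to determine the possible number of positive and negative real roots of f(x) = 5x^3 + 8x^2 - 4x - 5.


Descartes' rule of signs:

For positive roots, count sign changes in f(x) = 5x^3 + 8x^2 - 4x - 5:
Signs of coefficients: +, +, -, -
Number of sign changes: 1
Possible positive real roots: 1

For negative roots, examine f(-x) = -5x^3 + 8x^2 + 4x - 5:
Signs of coefficients: -, +, +, -
Number of sign changes: 2
Possible negative real roots: 2, 0

Positive roots: 1; Negative roots: 2 or 0


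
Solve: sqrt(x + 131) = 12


Square both sides: x + 131 = 12^2 = 144
x = 144 - 131 = 13
x = 13
Check: sqrt(1*13 + 131) = sqrt(144) = 12 ✓

x = 13


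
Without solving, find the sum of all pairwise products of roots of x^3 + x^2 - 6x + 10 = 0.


By Vieta's formulas for x^3 + bx^2 + cx + d = 0:
  r1 + r2 + r3 = -b/a = -1
  r1*r2 + r1*r3 + r2*r3 = c/a = -6
  r1*r2*r3 = -d/a = -10


Sum of pairwise products = -6


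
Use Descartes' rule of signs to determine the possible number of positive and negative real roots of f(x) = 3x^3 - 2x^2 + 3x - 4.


Descartes' rule of signs:

For positive roots, count sign changes in f(x) = 3x^3 - 2x^2 + 3x - 4:
Signs of coefficients: +, -, +, -
Number of sign changes: 3
Possible positive real roots: 3, 1

For negative roots, examine f(-x) = -3x^3 - 2x^2 - 3x - 4:
Signs of coefficients: -, -, -, -
Number of sign changes: 0
Possible negative real roots: 0

Positive roots: 3 or 1; Negative roots: 0


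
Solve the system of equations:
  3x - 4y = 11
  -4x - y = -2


Using Cramer's rule:
Determinant D = (3)(-1) - (-4)(-4) = -3 - 16 = -19
Dx = (11)(-1) - (-2)(-4) = -11 - 8 = -19
Dy = (3)(-2) - (-4)(11) = -6 + 44 = 38
x = Dx/D = -19/-19 = 1
y = Dy/D = 38/-19 = -2

x = 1, y = -2


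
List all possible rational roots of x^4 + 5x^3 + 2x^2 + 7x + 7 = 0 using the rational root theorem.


Rational root theorem: possible roots are ±p/q where:
  p divides the constant term (7): p ∈ {1, 7}
  q divides the leading coefficient (1): q ∈ {1}

All possible rational roots: -7, -1, 1, 7

-7, -1, 1, 7


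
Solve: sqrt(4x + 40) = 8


Square both sides: 4x + 40 = 8^2 = 64
4x = 64 - 40 = 24
x = 6
Check: sqrt(4*6 + 40) = sqrt(64) = 8 ✓

x = 6


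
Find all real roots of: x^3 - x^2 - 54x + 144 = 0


Let p(x) = x^3 - x^2 - 54x + 144. By the rational root theorem (leading coefficient 1), any rational root is an integer divisor of 144: try ±1, ±2, ... in turn.
Test x = 1: value = 90 ≠ 0.
Test x = -1: value = 196 ≠ 0.
Test x = 2: value = 40 ≠ 0.
Test x = -2: value = 240 ≠ 0.
Test x = 3: value = 0 ✓, so (x - 3) is a factor.
Synthetic division by (x - 3): bring down 1; 1(3) - 1 = 2; 2(3) - 54 = -48; (-48)(3) + 144 = 0 → quotient x^2 + 2x - 48, remainder 0.
Solve the quadratic x^2 + 2x - 48 = 0: discriminant = 2^2 - 4(1)(-48) = 4 + 192 = 196.
sqrt(196) = 14, so x = (-2 ± 14)/2: x = 6 or x = -8.

x = -8, x = 3, x = 6


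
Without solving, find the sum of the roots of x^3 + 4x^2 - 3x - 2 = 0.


By Vieta's formulas for x^3 + bx^2 + cx + d = 0:
  r1 + r2 + r3 = -b/a = -4
  r1*r2 + r1*r3 + r2*r3 = c/a = -3
  r1*r2*r3 = -d/a = 2


Sum = -4


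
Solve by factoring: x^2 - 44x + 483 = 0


We need two numbers that multiply to 483 and add to -44.
Those numbers are -21 and -23 (since (-21) * (-23) = 483 and (-21) + (-23) = -44).
So x^2 - 44x + 483 = (x - 21)(x - 23) = 0
Setting each factor to zero: x = 21 or x = 23

x = 21, x = 23


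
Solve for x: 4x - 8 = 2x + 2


Starting with: 4x - 8 = 2x + 2
Move all x terms to left: (4 - 2)x = 2 + 8
Simplify: 2x = 10
Divide both sides by 2: x = 5

x = 5


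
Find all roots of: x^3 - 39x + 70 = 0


Let p(x) = x^3 - 39x + 70. By the rational root theorem (leading coefficient 1), any rational root is an integer divisor of 70: try ±1, ±2, ... in turn.
Test x = 1: value = 32 ≠ 0.
Test x = -1: value = 108 ≠ 0.
Test x = 2: value = 0 ✓, so (x - 2) is a factor.
Synthetic division by (x - 2): bring down 1; 1(2) + 0 = 2; 2(2) - 39 = -35; (-35)(2) + 70 = 0 → quotient x^2 + 2x - 35, remainder 0.
Solve the quadratic x^2 + 2x - 35 = 0: discriminant = 2^2 - 4(1)(-35) = 4 + 140 = 144.
sqrt(144) = 12, so x = (-2 ± 12)/2: x = 5 or x = -7.
Collecting all roots found:

x = -7, x = 2, x = 5


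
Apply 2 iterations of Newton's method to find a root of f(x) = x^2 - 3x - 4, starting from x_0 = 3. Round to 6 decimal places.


Newton's method: x_(n+1) = x_n - f(x_n)/f'(x_n)
f(x) = x^2 - 3x - 4
f'(x) = 2x - 3

Iteration 1:
  f(3.000000) = -4.000000
  f'(3.000000) = 3.000000
  x_1 = 3.000000 - (-4.000000)/(3.000000) = 4.333333

Iteration 2:
  f(4.333333) = 1.777778
  f'(4.333333) = 5.666667
  x_2 = 4.333333 - (1.777778)/(5.666667) = 4.019608

x_2 = 4.019608


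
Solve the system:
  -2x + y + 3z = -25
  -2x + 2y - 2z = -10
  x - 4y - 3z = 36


Using Cramer's rule. Expand each determinant along the first row.
D  = (-2)*[2*(-3) - (-2)*(-4)] - 1*[(-2)*(-3) - (-2)*1] + 3*[(-2)*(-4) - 2*1]
  = (-2)*(-14) - 1*(8) + 3*(6) = 38
Dx = (-25)*[2*(-3) - (-2)*(-4)] - 1*[(-10)*(-3) - (-2)*36] + 3*[(-10)*(-4) - 2*36]
  = (-25)*(-14) - 1*(102) + 3*(-32) = 152
Dy = (-2)*[(-10)*(-3) - (-2)*36] - (-25)*[(-2)*(-3) - (-2)*1] + 3*[(-2)*36 - (-10)*1]
  = (-2)*(102) - (-25)*(8) + 3*(-62) = -190
Dz = (-2)*[2*36 - (-10)*(-4)] - 1*[(-2)*36 - (-10)*1] + (-25)*[(-2)*(-4) - 2*1]
  = (-2)*(32) - 1*(-62) + (-25)*(6) = -152
x = Dx/D = 152/38 = 4, y = Dy/D = -190/38 = -5, z = Dz/D = -152/38 = -4
Check eq1: (-2)(4) + (1)(-5) + (3)(-4) = -25 = -25 ✓
Check eq2: (-2)(4) + (2)(-5) + (-2)(-4) = -10 = -10 ✓
Check eq3: (1)(4) + (-4)(-5) + (-3)(-4) = 36 = 36 ✓

x = 4, y = -5, z = -4


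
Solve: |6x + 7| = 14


An absolute value equation |expr| = 14 gives two cases:
Case 1: 6x + 7 = 14
  6x = 7, so x = 7/6
Case 2: 6x + 7 = -14
  6x = -21, so x = -7/2

x = -7/2, x = 7/6


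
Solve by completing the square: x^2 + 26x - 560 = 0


Start: x^2 + 26x - 560 = 0
Move constant: x^2 + 26x = 560
Half of 26 is 13, squared is 169
Add 169 to both sides: x^2 + 26x + 169 = 729
(x + 13)^2 = 729
x + 13 = ±27
x = -13 + 27 = 14 or x = -13 - 27 = -40

x = -40, x = 14


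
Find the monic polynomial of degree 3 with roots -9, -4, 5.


A monic polynomial with roots -9, -4, 5 is:
p(x) = (x + 9)(x + 4)(x - 5)
After multiplying by (x + 9): x + 9
After multiplying by (x + 4): x^2 + 13x + 36
After multiplying by (x - 5): x^3 + 8x^2 - 29x - 180

x^3 + 8x^2 - 29x - 180


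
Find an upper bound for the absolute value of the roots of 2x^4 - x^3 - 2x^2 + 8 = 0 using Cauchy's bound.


Cauchy's bound: all roots r satisfy |r| <= 1 + max(|a_i/a_n|) for i = 0,...,n-1
where a_n is the leading coefficient.

Coefficients: [2, -1, -2, 0, 8]
Leading coefficient a_n = 2
Ratios |a_i/a_n|: 1/2, 1, 0, 4
Maximum ratio: 4
Cauchy's bound: |r| <= 1 + 4 = 5

Upper bound = 5


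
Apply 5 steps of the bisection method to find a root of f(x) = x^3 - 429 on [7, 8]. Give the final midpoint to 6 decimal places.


f(x) = x^3 - 429
f(7) = -86 < 0
f(8) = 83 > 0

Step 1: midpoint = (7.000000 + 8.000000)/2 = 7.500000
  f(7.500000) = -7.125000
  f(mid) < 0, so root is in [7.500000, 8.000000]

Step 2: midpoint = (7.500000 + 8.000000)/2 = 7.750000
  f(7.750000) = 36.484375
  f(mid) > 0, so root is in [7.500000, 7.750000]

Step 3: midpoint = (7.500000 + 7.750000)/2 = 7.625000
  f(7.625000) = 14.322266
  f(mid) > 0, so root is in [7.500000, 7.625000]

Step 4: midpoint = (7.500000 + 7.625000)/2 = 7.562500
  f(7.562500) = 3.510010
  f(mid) > 0, so root is in [7.500000, 7.562500]

Step 5: midpoint = (7.500000 + 7.562500)/2 = 7.531250
  f(7.531250) = -1.829559
  f(mid) < 0, so root is in [7.531250, 7.562500]

midpoint = 7.531250


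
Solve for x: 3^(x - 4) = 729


Express both sides with the same base.
729 = 3^6
Since the bases match, equate exponents: x - 4 = 6
So x = 6 - (-4) = 10

x = 10


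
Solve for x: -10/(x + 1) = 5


Multiply both sides by (x + 1): -10 = 5(x + 1)
Distribute: -10 = 5x + 5
5x = -10 - 5 = -15
x = -3

x = -3


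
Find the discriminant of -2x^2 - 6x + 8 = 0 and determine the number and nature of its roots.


For ax^2 + bx + c = 0, discriminant D = b^2 - 4ac
Here a = -2, b = -6, c = 8
D = (-6)^2 - 4(-2)(8) = 36 + 64 = 100

D = 100 > 0 and is a perfect square (sqrt = 10)
The equation has 2 distinct real rational roots.

Discriminant = 100, 2 distinct real rational roots


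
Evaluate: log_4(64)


We need the exponent such that 4^? = 64
4^3 = 64
Therefore log_4(64) = 3

3


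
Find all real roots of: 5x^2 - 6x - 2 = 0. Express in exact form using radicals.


Using the quadratic formula: x = (-b ± sqrt(b^2 - 4ac)) / (2a)
Here a = 5, b = -6, c = -2
Discriminant = b^2 - 4ac = (-6)^2 - 4(5)(-2) = 36 + 40 = 76
Since discriminant = 76 > 0, there are two real roots.
x = (6 ± 2*sqrt(19)) / 10
Simplifying: x = (3 ± sqrt(19)) / 5
Numerically: x ≈ 1.4718 or x ≈ -0.2718

x = (3 + sqrt(19)) / 5 or x = (3 - sqrt(19)) / 5


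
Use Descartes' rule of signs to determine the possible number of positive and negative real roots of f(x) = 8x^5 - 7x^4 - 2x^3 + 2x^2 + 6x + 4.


Descartes' rule of signs:

For positive roots, count sign changes in f(x) = 8x^5 - 7x^4 - 2x^3 + 2x^2 + 6x + 4:
Signs of coefficients: +, -, -, +, +, +
Number of sign changes: 2
Possible positive real roots: 2, 0

For negative roots, examine f(-x) = -8x^5 - 7x^4 + 2x^3 + 2x^2 - 6x + 4:
Signs of coefficients: -, -, +, +, -, +
Number of sign changes: 3
Possible negative real roots: 3, 1

Positive roots: 2 or 0; Negative roots: 3 or 1


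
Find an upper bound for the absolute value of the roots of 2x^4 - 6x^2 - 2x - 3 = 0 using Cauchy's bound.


Cauchy's bound: all roots r satisfy |r| <= 1 + max(|a_i/a_n|) for i = 0,...,n-1
where a_n is the leading coefficient.

Coefficients: [2, 0, -6, -2, -3]
Leading coefficient a_n = 2
Ratios |a_i/a_n|: 0, 3, 1, 3/2
Maximum ratio: 3
Cauchy's bound: |r| <= 1 + 3 = 4

Upper bound = 4


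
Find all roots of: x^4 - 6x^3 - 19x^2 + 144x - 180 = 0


Let p(x) = x^4 - 6x^3 - 19x^2 + 144x - 180. By the rational root theorem (leading coefficient 1), any rational root is an integer divisor of 180: try ±1, ±2, ... in turn.
Test x = 1: value = -60 ≠ 0.
Test x = -1: value = -336 ≠ 0.
Test x = 2: value = 0 ✓, so (x - 2) is a factor.
Synthetic division by (x - 2): bring down 1; 1(2) - 6 = -4; (-4)(2) - 19 = -27; (-27)(2) + 144 = 90; 90(2) - 180 = 0 → quotient x^3 - 4x^2 - 27x + 90, remainder 0.
Continue with the quotient x^3 - 4x^2 - 27x + 90 (candidates must divide 90; re-test x = 2 first in case it repeats).
Test x = 2: value = 28 ≠ 0.
Test x = -2: value = 120 ≠ 0.
Test x = 3: value = 0 ✓, so (x - 3) is a factor.
Synthetic division by (x - 3): bring down 1; 1(3) - 4 = -1; (-1)(3) - 27 = -30; (-30)(3) + 90 = 0 → quotient x^2 - x - 30, remainder 0.
Solve the quadratic x^2 - x - 30 = 0: discriminant = (-1)^2 - 4(1)(-30) = 1 + 120 = 121.
sqrt(121) = 11, so x = (1 ± 11)/2: x = 6 or x = -5.
Collecting all roots found:

x = -5, x = 2, x = 3, x = 6


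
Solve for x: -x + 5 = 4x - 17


Starting with: -x + 5 = 4x - 17
Move all x terms to left: (-1 - 4)x = -17 - 5
Simplify: -5x = -22
Divide both sides by -5: x = 22/5

x = 22/5


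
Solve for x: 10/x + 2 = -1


Subtract 2 from both sides: 10/x = -3
Multiply both sides by x: 10 = -3 * x
Divide by -3: x = -10/3

x = -10/3


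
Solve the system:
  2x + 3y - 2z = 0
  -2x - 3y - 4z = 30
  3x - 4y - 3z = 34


Using Cramer's rule. Expand each determinant along the first row.
D  = 2*[(-3)*(-3) - (-4)*(-4)] - 3*[(-2)*(-3) - (-4)*3] + (-2)*[(-2)*(-4) - (-3)*3]
  = 2*(-7) - 3*(18) + (-2)*(17) = -102
Dx = 0*[(-3)*(-3) - (-4)*(-4)] - 3*[30*(-3) - (-4)*34] + (-2)*[30*(-4) - (-3)*34]
  = 0*(-7) - 3*(46) + (-2)*(-18) = -102
Dy = 2*[30*(-3) - (-4)*34] - 0*[(-2)*(-3) - (-4)*3] + (-2)*[(-2)*34 - 30*3]
  = 2*(46) - 0*(18) + (-2)*(-158) = 408
Dz = 2*[(-3)*34 - 30*(-4)] - 3*[(-2)*34 - 30*3] + 0*[(-2)*(-4) - (-3)*3]
  = 2*(18) - 3*(-158) + 0*(17) = 510
x = Dx/D = -102/-102 = 1, y = Dy/D = 408/-102 = -4, z = Dz/D = 510/-102 = -5
Check eq1: (2)(1) + (3)(-4) + (-2)(-5) = 0 = 0 ✓
Check eq2: (-2)(1) + (-3)(-4) + (-4)(-5) = 30 = 30 ✓
Check eq3: (3)(1) + (-4)(-4) + (-3)(-5) = 34 = 34 ✓

x = 1, y = -4, z = -5


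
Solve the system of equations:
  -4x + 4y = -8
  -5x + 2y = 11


Using Cramer's rule:
Determinant D = (-4)(2) - (-5)(4) = -8 + 20 = 12
Dx = (-8)(2) - (11)(4) = -16 - 44 = -60
Dy = (-4)(11) - (-5)(-8) = -44 - 40 = -84
x = Dx/D = -60/12 = -5
y = Dy/D = -84/12 = -7

x = -5, y = -7


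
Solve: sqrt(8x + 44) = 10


Square both sides: 8x + 44 = 10^2 = 100
8x = 100 - 44 = 56
x = 7
Check: sqrt(8*7 + 44) = sqrt(100) = 10 ✓

x = 7


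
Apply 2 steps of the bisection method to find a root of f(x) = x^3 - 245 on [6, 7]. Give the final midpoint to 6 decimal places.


f(x) = x^3 - 245
f(6) = -29 < 0
f(7) = 98 > 0

Step 1: midpoint = (6.000000 + 7.000000)/2 = 6.500000
  f(6.500000) = 29.625000
  f(mid) > 0, so root is in [6.000000, 6.500000]

Step 2: midpoint = (6.000000 + 6.500000)/2 = 6.250000
  f(6.250000) = -0.859375
  f(mid) < 0, so root is in [6.250000, 6.500000]

midpoint = 6.250000


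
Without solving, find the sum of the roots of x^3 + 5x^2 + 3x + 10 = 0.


By Vieta's formulas for x^3 + bx^2 + cx + d = 0:
  r1 + r2 + r3 = -b/a = -5
  r1*r2 + r1*r3 + r2*r3 = c/a = 3
  r1*r2*r3 = -d/a = -10


Sum = -5


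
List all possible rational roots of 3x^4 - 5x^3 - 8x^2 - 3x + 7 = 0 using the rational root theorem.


Rational root theorem: possible roots are ±p/q where:
  p divides the constant term (7): p ∈ {1, 7}
  q divides the leading coefficient (3): q ∈ {1, 3}

All possible rational roots: -7, -7/3, -1, -1/3, 1/3, 1, 7/3, 7

-7, -7/3, -1, -1/3, 1/3, 1, 7/3, 7


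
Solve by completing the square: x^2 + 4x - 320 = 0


Start: x^2 + 4x - 320 = 0
Move constant: x^2 + 4x = 320
Half of 4 is 2, squared is 4
Add 4 to both sides: x^2 + 4x + 4 = 324
(x + 2)^2 = 324
x + 2 = ±18
x = -2 + 18 = 16 or x = -2 - 18 = -20

x = -20, x = 16


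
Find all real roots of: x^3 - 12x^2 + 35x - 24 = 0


Let p(x) = x^3 - 12x^2 + 35x - 24. By the rational root theorem (leading coefficient 1), any rational root is an integer divisor of 24: try ±1, ±2, ... in turn.
Test x = 1: value = 0 ✓, so (x - 1) is a factor.
Synthetic division by (x - 1): bring down 1; 1(1) - 12 = -11; (-11)(1) + 35 = 24; 24(1) - 24 = 0 → quotient x^2 - 11x + 24, remainder 0.
Solve the quadratic x^2 - 11x + 24 = 0: discriminant = (-11)^2 - 4(1)(24) = 121 - 96 = 25.
sqrt(25) = 5, so x = (11 ± 5)/2: x = 8 or x = 3.

x = 1, x = 3, x = 8


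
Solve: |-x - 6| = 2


An absolute value equation |expr| = 2 gives two cases:
Case 1: -x - 6 = 2
  -x = 8, so x = -8
Case 2: -x - 6 = -2
  -x = 4, so x = -4

x = -8, x = -4


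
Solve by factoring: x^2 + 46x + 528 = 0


We need two numbers that multiply to 528 and add to 46.
Those numbers are 22 and 24 (since 22 * 24 = 528 and 22 + 24 = 46).
So x^2 + 46x + 528 = (x + 22)(x + 24) = 0
Setting each factor to zero: x = -22 or x = -24

x = -24, x = -22


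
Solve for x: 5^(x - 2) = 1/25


Express both sides with the same base.
1/25 = 5^(-2)
Since the bases match, equate exponents: x - 2 = -2
So x = -2 - (-2) = 0

x = 0


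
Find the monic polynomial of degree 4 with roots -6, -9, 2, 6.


A monic polynomial with roots -6, -9, 2, 6 is:
p(x) = (x + 6)(x + 9)(x - 2)(x - 6)
After multiplying by (x + 6): x + 6
After multiplying by (x + 9): x^2 + 15x + 54
After multiplying by (x - 2): x^3 + 13x^2 + 24x - 108
After multiplying by (x - 6): x^4 + 7x^3 - 54x^2 - 252x + 648

x^4 + 7x^3 - 54x^2 - 252x + 648


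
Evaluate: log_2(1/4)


We need the exponent such that 2^? = 1/4
2^(-2) = 1/2^2 = 1/4
Therefore log_2(1/4) = -2

-2


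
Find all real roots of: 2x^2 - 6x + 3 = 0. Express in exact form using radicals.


Using the quadratic formula: x = (-b ± sqrt(b^2 - 4ac)) / (2a)
Here a = 2, b = -6, c = 3
Discriminant = b^2 - 4ac = (-6)^2 - 4(2)(3) = 36 - 24 = 12
Since discriminant = 12 > 0, there are two real roots.
x = (6 ± 2*sqrt(3)) / 4
Simplifying: x = (3 ± sqrt(3)) / 2
Numerically: x ≈ 2.3660 or x ≈ 0.6340

x = (3 + sqrt(3)) / 2 or x = (3 - sqrt(3)) / 2


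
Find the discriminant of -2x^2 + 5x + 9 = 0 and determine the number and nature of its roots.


For ax^2 + bx + c = 0, discriminant D = b^2 - 4ac
Here a = -2, b = 5, c = 9
D = (5)^2 - 4(-2)(9) = 25 + 72 = 97

D = 97 > 0 but not a perfect square
The equation has 2 distinct real irrational roots.

Discriminant = 97, 2 distinct real irrational roots


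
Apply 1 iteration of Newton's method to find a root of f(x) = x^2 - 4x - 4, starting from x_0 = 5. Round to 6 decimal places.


Newton's method: x_(n+1) = x_n - f(x_n)/f'(x_n)
f(x) = x^2 - 4x - 4
f'(x) = 2x - 4

Iteration 1:
  f(5.000000) = 1.000000
  f'(5.000000) = 6.000000
  x_1 = 5.000000 - (1.000000)/(6.000000) = 4.833333

x_1 = 4.833333


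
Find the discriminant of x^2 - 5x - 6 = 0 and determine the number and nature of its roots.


For ax^2 + bx + c = 0, discriminant D = b^2 - 4ac
Here a = 1, b = -5, c = -6
D = (-5)^2 - 4(1)(-6) = 25 + 24 = 49

D = 49 > 0 and is a perfect square (sqrt = 7)
The equation has 2 distinct real rational roots.

Discriminant = 49, 2 distinct real rational roots


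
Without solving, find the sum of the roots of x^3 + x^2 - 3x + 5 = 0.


By Vieta's formulas for x^3 + bx^2 + cx + d = 0:
  r1 + r2 + r3 = -b/a = -1
  r1*r2 + r1*r3 + r2*r3 = c/a = -3
  r1*r2*r3 = -d/a = -5


Sum = -1


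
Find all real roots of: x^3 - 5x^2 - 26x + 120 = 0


Let p(x) = x^3 - 5x^2 - 26x + 120. By the rational root theorem (leading coefficient 1), any rational root is an integer divisor of 120: try ±1, ±2, ... in turn.
Test x = 1: value = 90 ≠ 0.
Test x = -1: value = 140 ≠ 0.
Test x = 2: value = 56 ≠ 0.
Test x = -2: value = 144 ≠ 0.
Test x = 3: value = 24 ≠ 0.
Test x = -3: value = 126 ≠ 0.
Test x = 4: value = 0 ✓, so (x - 4) is a factor.
Synthetic division by (x - 4): bring down 1; 1(4) - 5 = -1; (-1)(4) - 26 = -30; (-30)(4) + 120 = 0 → quotient x^2 - x - 30, remainder 0.
Solve the quadratic x^2 - x - 30 = 0: discriminant = (-1)^2 - 4(1)(-30) = 1 + 120 = 121.
sqrt(121) = 11, so x = (1 ± 11)/2: x = 6 or x = -5.

x = -5, x = 4, x = 6


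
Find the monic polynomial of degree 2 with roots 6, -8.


A monic polynomial with roots 6, -8 is:
p(x) = (x - 6)(x + 8)
After multiplying by (x - 6): x - 6
After multiplying by (x + 8): x^2 + 2x - 48

x^2 + 2x - 48


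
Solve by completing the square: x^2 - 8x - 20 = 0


Start: x^2 - 8x - 20 = 0
Move constant: x^2 - 8x = 20
Half of -8 is -4, squared is 16
Add 16 to both sides: x^2 - 8x + 16 = 36
(x - 4)^2 = 36
x - 4 = ±6
x = 4 + 6 = 10 or x = 4 - 6 = -2

x = -2, x = 10


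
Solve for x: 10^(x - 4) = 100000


Express both sides with the same base.
100000 = 10^5
Since the bases match, equate exponents: x - 4 = 5
So x = 5 - (-4) = 9

x = 9


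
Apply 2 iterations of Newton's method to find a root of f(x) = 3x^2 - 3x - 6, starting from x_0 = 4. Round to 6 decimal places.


Newton's method: x_(n+1) = x_n - f(x_n)/f'(x_n)
f(x) = 3x^2 - 3x - 6
f'(x) = 6x - 3

Iteration 1:
  f(4.000000) = 30.000000
  f'(4.000000) = 21.000000
  x_1 = 4.000000 - (30.000000)/(21.000000) = 2.571429

Iteration 2:
  f(2.571429) = 6.122449
  f'(2.571429) = 12.428571
  x_2 = 2.571429 - (6.122449)/(12.428571) = 2.078818

x_2 = 2.078818


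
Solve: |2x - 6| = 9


An absolute value equation |expr| = 9 gives two cases:
Case 1: 2x - 6 = 9
  2x = 15, so x = 15/2
Case 2: 2x - 6 = -9
  2x = -3, so x = -3/2

x = -3/2, x = 15/2


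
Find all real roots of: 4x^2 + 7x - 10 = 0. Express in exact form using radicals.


Using the quadratic formula: x = (-b ± sqrt(b^2 - 4ac)) / (2a)
Here a = 4, b = 7, c = -10
Discriminant = b^2 - 4ac = 7^2 - 4(4)(-10) = 49 + 160 = 209
Since discriminant = 209 > 0, there are two real roots.
x = (-7 ± sqrt(209)) / 8
Numerically: x ≈ 0.9321 or x ≈ -2.6821

x = (-7 + sqrt(209)) / 8 or x = (-7 - sqrt(209)) / 8


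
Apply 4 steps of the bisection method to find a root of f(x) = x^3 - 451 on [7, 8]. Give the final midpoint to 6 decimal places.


f(x) = x^3 - 451
f(7) = -108 < 0
f(8) = 61 > 0

Step 1: midpoint = (7.000000 + 8.000000)/2 = 7.500000
  f(7.500000) = -29.125000
  f(mid) < 0, so root is in [7.500000, 8.000000]

Step 2: midpoint = (7.500000 + 8.000000)/2 = 7.750000
  f(7.750000) = 14.484375
  f(mid) > 0, so root is in [7.500000, 7.750000]

Step 3: midpoint = (7.500000 + 7.750000)/2 = 7.625000
  f(7.625000) = -7.677734
  f(mid) < 0, so root is in [7.625000, 7.750000]

Step 4: midpoint = (7.625000 + 7.750000)/2 = 7.687500
  f(7.687500) = 3.313232
  f(mid) > 0, so root is in [7.625000, 7.687500]

midpoint = 7.687500


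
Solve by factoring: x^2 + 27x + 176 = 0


We need two numbers that multiply to 176 and add to 27.
Those numbers are 16 and 11 (since 16 * 11 = 176 and 16 + 11 = 27).
So x^2 + 27x + 176 = (x + 16)(x + 11) = 0
Setting each factor to zero: x = -16 or x = -11

x = -16, x = -11


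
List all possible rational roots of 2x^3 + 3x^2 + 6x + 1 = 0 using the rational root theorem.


Rational root theorem: possible roots are ±p/q where:
  p divides the constant term (1): p ∈ {1}
  q divides the leading coefficient (2): q ∈ {1, 2}

All possible rational roots: -1, -1/2, 1/2, 1

-1, -1/2, 1/2, 1


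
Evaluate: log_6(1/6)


We need the exponent such that 6^? = 1/6
6^(-1) = 1/6^1 = 1/6
Therefore log_6(1/6) = -1

-1


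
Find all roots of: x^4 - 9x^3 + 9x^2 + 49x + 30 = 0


Let p(x) = x^4 - 9x^3 + 9x^2 + 49x + 30. By the rational root theorem (leading coefficient 1), any rational root is an integer divisor of 30: try ±1, ±2, ... in turn.
Test x = 1: value = 80 ≠ 0.
Test x = -1: value = 0 ✓, so (x + 1) is a factor.
Synthetic division by (x + 1): bring down 1; 1(-1) - 9 = -10; (-10)(-1) + 9 = 19; 19(-1) + 49 = 30; 30(-1) + 30 = 0 → quotient x^3 - 10x^2 + 19x + 30, remainder 0.
Continue with the quotient x^3 - 10x^2 + 19x + 30 (candidates must divide 30; re-test x = -1 first in case it repeats).
Test x = -1: value = 0 ✓, so (x + 1) is a factor.
Synthetic division by (x + 1): bring down 1; 1(-1) - 10 = -11; (-11)(-1) + 19 = 30; 30(-1) + 30 = 0 → quotient x^2 - 11x + 30, remainder 0.
Solve the quadratic x^2 - 11x + 30 = 0: discriminant = (-11)^2 - 4(1)(30) = 121 - 120 = 1.
sqrt(1) = 1, so x = (11 ± 1)/2: x = 6 or x = 5.
Collecting all roots found:

x = -1 (multiplicity 2), x = 5, x = 6


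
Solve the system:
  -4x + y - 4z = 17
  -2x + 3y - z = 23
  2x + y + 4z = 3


Using Cramer's rule. Expand each determinant along the first row.
D  = (-4)*[3*4 - (-1)*1] - 1*[(-2)*4 - (-1)*2] + (-4)*[(-2)*1 - 3*2]
  = (-4)*(13) - 1*(-6) + (-4)*(-8) = -14
Dx = 17*[3*4 - (-1)*1] - 1*[23*4 - (-1)*3] + (-4)*[23*1 - 3*3]
  = 17*(13) - 1*(95) + (-4)*(14) = 70
Dy = (-4)*[23*4 - (-1)*3] - 17*[(-2)*4 - (-1)*2] + (-4)*[(-2)*3 - 23*2]
  = (-4)*(95) - 17*(-6) + (-4)*(-52) = -70
Dz = (-4)*[3*3 - 23*1] - 1*[(-2)*3 - 23*2] + 17*[(-2)*1 - 3*2]
  = (-4)*(-14) - 1*(-52) + 17*(-8) = -28
x = Dx/D = 70/-14 = -5, y = Dy/D = -70/-14 = 5, z = Dz/D = -28/-14 = 2
Check eq1: (-4)(-5) + (1)(5) + (-4)(2) = 17 = 17 ✓
Check eq2: (-2)(-5) + (3)(5) + (-1)(2) = 23 = 23 ✓
Check eq3: (2)(-5) + (1)(5) + (4)(2) = 3 = 3 ✓

x = -5, y = 5, z = 2


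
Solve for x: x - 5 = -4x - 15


Starting with: x - 5 = -4x - 15
Move all x terms to left: (1 + 4)x = -15 + 5
Simplify: 5x = -10
Divide both sides by 5: x = -2

x = -2


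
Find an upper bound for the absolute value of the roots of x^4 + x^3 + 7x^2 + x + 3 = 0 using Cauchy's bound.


Cauchy's bound: all roots r satisfy |r| <= 1 + max(|a_i/a_n|) for i = 0,...,n-1
where a_n is the leading coefficient.

Coefficients: [1, 1, 7, 1, 3]
Leading coefficient a_n = 1
Ratios |a_i/a_n|: 1, 7, 1, 3
Maximum ratio: 7
Cauchy's bound: |r| <= 1 + 7 = 8

Upper bound = 8


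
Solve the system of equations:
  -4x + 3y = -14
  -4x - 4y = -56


Using Cramer's rule:
Determinant D = (-4)(-4) - (-4)(3) = 16 + 12 = 28
Dx = (-14)(-4) - (-56)(3) = 56 + 168 = 224
Dy = (-4)(-56) - (-4)(-14) = 224 - 56 = 168
x = Dx/D = 224/28 = 8
y = Dy/D = 168/28 = 6

x = 8, y = 6


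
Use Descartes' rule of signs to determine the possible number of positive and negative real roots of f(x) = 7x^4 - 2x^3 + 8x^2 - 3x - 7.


Descartes' rule of signs:

For positive roots, count sign changes in f(x) = 7x^4 - 2x^3 + 8x^2 - 3x - 7:
Signs of coefficients: +, -, +, -, -
Number of sign changes: 3
Possible positive real roots: 3, 1

For negative roots, examine f(-x) = 7x^4 + 2x^3 + 8x^2 + 3x - 7:
Signs of coefficients: +, +, +, +, -
Number of sign changes: 1
Possible negative real roots: 1

Positive roots: 3 or 1; Negative roots: 1


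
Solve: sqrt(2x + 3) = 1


Square both sides: 2x + 3 = 1^2 = 1
2x = 1 - 3 = -2
x = -1
Check: sqrt(2*(-1) + 3) = sqrt(1) = 1 ✓

x = -1


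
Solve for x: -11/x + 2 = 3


Subtract 2 from both sides: -11/x = 1
Multiply both sides by x: -11 = 1 * x
Divide by 1: x = -11

x = -11


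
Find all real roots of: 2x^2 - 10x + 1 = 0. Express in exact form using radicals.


Using the quadratic formula: x = (-b ± sqrt(b^2 - 4ac)) / (2a)
Here a = 2, b = -10, c = 1
Discriminant = b^2 - 4ac = (-10)^2 - 4(2)(1) = 100 - 8 = 92
Since discriminant = 92 > 0, there are two real roots.
x = (10 ± 2*sqrt(23)) / 4
Simplifying: x = (5 ± sqrt(23)) / 2
Numerically: x ≈ 4.8979 or x ≈ 0.1021

x = (5 + sqrt(23)) / 2 or x = (5 - sqrt(23)) / 2


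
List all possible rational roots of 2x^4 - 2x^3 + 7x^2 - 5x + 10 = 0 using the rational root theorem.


Rational root theorem: possible roots are ±p/q where:
  p divides the constant term (10): p ∈ {1, 2, 5, 10}
  q divides the leading coefficient (2): q ∈ {1, 2}

All possible rational roots: -10, -5, -5/2, -2, -1, -1/2, 1/2, 1, 2, 5/2, 5, 10

-10, -5, -5/2, -2, -1, -1/2, 1/2, 1, 2, 5/2, 5, 10


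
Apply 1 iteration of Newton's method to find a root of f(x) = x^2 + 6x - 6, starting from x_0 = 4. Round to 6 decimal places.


Newton's method: x_(n+1) = x_n - f(x_n)/f'(x_n)
f(x) = x^2 + 6x - 6
f'(x) = 2x + 6

Iteration 1:
  f(4.000000) = 34.000000
  f'(4.000000) = 14.000000
  x_1 = 4.000000 - (34.000000)/(14.000000) = 1.571429

x_1 = 1.571429


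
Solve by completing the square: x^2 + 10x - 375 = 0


Start: x^2 + 10x - 375 = 0
Move constant: x^2 + 10x = 375
Half of 10 is 5, squared is 25
Add 25 to both sides: x^2 + 10x + 25 = 400
(x + 5)^2 = 400
x + 5 = ±20
x = -5 + 20 = 15 or x = -5 - 20 = -25

x = -25, x = 15
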